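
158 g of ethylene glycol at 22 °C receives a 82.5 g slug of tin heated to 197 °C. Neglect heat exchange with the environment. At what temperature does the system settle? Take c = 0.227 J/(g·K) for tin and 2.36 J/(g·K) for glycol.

T_f ≈ 30.4 °C

Energy conservation, ΣQ = 0:
82.5·0.227·(T − 197) + 158·2.36·(T − 22) = 0
(18.73 + 372.88) T = 18.73·197 + 372.88·22
T = 11893 / 391.61 = 30.4 °C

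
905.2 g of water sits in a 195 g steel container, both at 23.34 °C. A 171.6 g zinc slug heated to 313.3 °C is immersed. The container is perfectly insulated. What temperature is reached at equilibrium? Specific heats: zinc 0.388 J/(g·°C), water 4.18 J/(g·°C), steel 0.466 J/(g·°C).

T_f ≈ 28.2 °C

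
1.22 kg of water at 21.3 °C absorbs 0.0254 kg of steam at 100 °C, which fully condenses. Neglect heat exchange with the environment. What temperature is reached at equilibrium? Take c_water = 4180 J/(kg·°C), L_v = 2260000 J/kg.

T_f ≈ 33.9 °C

Energy conservation, ΣQ = 0:
steam→water at 100 °C releases m L_v = 0.0254·2260000 = 57404; condensed water 100 °C→T: 106.17(T − 100); water warms: 1.22·4180·(T − 21.3) = 5099.6(T − 21.3)
5205.8 T = 57404 + 10617 + 108621 = 176643
T ≈ 33.93 °C — below 100 °C, confirming all the steam condensed.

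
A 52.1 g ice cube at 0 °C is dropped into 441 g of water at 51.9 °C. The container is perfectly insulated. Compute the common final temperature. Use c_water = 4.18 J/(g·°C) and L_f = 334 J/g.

T_f ≈ 38.0 °C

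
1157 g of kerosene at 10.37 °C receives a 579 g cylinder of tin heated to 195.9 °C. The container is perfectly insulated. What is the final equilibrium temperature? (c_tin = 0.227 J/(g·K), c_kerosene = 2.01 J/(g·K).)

T_f ≈ 20.3 °C

Heat lost by the tin equals heat gained by the kerosene:
579*0.227*(195.9 − T) = 1157*2.01*(T − 10.37)
131.43(195.9 − T) = 2325.6(T − 10.37)
2457 T = 49864  ⇒  T ≈ 20.29 °C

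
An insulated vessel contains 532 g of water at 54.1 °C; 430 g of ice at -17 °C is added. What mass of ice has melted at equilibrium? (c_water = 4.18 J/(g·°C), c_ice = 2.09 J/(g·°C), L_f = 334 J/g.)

Cooling the water to 0 °C releases 532×4.18×54.1 = 120305 J.
Of that, 430×2.09×17 = 15278 J goes to bring the ice to 0 °C, leaving 105028 J.
To melt every bit of ice: 430×334 = 143620 J.
105028 J < 143620 J, so only part of the ice melts and the system sits at 0 °C.
m_melt = 105028 / L_f = 314.5 g.

m_melted ≈ 314 g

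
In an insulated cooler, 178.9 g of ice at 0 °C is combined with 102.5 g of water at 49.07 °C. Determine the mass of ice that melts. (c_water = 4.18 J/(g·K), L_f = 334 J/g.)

Water can give up m c ΔT = 102.5·4.18·49.07 = 21024 J before reaching 0 °C.
Fully melting the ice requires m_ice L_f = 178.9·334 = 59753 J.
21024 J < 59753 J, so only part of the ice melts and the system sits at 0 °C.
m_melt = 21024 / L_f = 62.95 g.

m_melted ≈ 62.9 g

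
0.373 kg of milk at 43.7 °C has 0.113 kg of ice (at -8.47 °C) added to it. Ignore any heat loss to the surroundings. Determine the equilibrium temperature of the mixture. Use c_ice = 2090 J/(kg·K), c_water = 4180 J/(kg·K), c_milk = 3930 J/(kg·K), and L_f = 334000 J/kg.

Sum of m c ΔT and latent-heat terms is zero:
warm ice to 0 °C: 0.113×2090×(0 − (-8.47)) = 2000.4; melt ice: 0.113×334000 = 37742; meltwater 0→T: 0.113×4180×T = 472.34 T; milk cools: 0.373×3930×(T − 43.7) = 1465.9(T − 43.7)
1938.2 T = 64059 − 39742 = 24317
T ≈ 12.55 °C. Since T > 0 °C, the all-ice-melts assumption holds.

T_f ≈ 12.5 °C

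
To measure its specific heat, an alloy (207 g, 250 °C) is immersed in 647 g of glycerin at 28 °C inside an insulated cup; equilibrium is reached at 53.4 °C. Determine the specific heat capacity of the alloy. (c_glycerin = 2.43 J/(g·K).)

c ≈ 0.981 J/(g·K)

Heat lost by the alloy = heat gained by the glycerin:
207·c·(250 − 53.4) = 647·2.43·(53.4 − 28)
40696 c = 39934  ⇒  c ≈ 0.9813 J/(g·K)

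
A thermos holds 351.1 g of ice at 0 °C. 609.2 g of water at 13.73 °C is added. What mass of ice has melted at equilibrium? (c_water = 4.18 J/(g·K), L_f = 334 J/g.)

m_melted ≈ 105 g

Water can give up m c ΔT = 609.2×4.18×13.73 = 34963 J before reaching 0 °C.
To melt every bit of ice: 351.1×334 = 117267 J.
34963 J < 117267 J, so only part of the ice melts and the system sits at 0 °C.
Mass melted = 34963/334 ≈ 104.7 g.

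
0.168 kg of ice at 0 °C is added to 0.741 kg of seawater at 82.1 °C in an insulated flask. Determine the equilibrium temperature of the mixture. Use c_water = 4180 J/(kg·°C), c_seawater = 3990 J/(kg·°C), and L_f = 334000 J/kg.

Sum of m c ΔT and latent-heat terms is zero:
fusion: m_ice L_f = 0.168·334000 = 56112
  meltwater 0→T: 0.168·4180·T = 702.24 T
  seawater: 2956.6(T − 82.1)
3658.8 T = 242736 − 56112 = 186624
T ≈ 51.01 °C (positive, so assuming full melt was valid).

T_f ≈ 51.0 °C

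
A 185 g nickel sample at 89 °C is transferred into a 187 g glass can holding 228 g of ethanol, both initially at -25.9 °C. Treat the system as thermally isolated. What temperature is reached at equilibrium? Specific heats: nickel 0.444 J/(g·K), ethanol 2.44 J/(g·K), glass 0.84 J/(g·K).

T_f ≈ -14.0 °C

T_f is the heat-capacity-weighted average of the initial temperatures:
T_f = (82.14*89 + 556.32*(-25.9) + 157.08*(-25.9)) / (82.14 + 556.32 + 157.08)
    = -11167 / 795.54 ≈ -14.04 °C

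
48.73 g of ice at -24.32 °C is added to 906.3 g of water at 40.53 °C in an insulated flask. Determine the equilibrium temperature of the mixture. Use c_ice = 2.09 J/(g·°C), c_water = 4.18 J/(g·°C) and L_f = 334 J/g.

T_f ≈ 33.8 °C

Let T be the final temperature. ΣQ_i = 0:
ice -24.32→0 °C: 48.73·2.09·24.32 = 2476.9; latent heat to melt: 48.73·334 = 16276; warm the meltwater: 203.69 T; water cools: 906.3·4.18·(T − 40.53) = 3788.3(T − 40.53)
3992 T = 153541 − 18753 = 134788
T ≈ 33.76 °C (positive, so assuming full melt was valid).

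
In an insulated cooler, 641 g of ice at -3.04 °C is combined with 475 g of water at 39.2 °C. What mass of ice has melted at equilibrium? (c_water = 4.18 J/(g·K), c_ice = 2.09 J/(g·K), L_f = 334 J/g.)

Heat available from the water dropping to 0 °C: 475·4.18·39.2 = 77832 J.
Of that, 641·2.09·3.04 = 4072.7 J goes to bring the ice to 0 °C, leaving 73759 J.
Melting all 641 g of ice would need 641·334 = 214094 J.
73759 J < 214094 J, so only part of the ice melts and the system sits at 0 °C.
m_melted·334 = 73759  ⇒  m_melted ≈ 220.8 g.

m_melted ≈ 221 g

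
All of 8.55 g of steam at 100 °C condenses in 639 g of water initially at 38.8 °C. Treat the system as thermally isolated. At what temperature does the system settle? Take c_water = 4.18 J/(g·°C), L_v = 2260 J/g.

T_f ≈ 46.7 °C

Heat gained plus heat lost sum to zero:
condense steam: −8.55·2260 = −19323
  condensed water 100 °C→T: 35.74(T − 100)
  original water: 2671(T − 38.8)
2706.8 T = 19323 + 3573.9 + 103636 = 126532
T ≈ 46.75 °C, under the boiling point, so the assumption holds.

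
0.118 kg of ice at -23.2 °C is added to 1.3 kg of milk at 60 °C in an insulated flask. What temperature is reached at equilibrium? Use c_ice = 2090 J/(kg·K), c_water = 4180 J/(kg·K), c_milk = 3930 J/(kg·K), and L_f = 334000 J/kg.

Net heat exchanged in the isolated system is zero:
warm ice to 0 °C: 0.118×2090×(0 − (-23.2)) = 5721.6
  melt ice: 0.118×334000 = 39412
  warm the meltwater: 493.24 T
  milk cools: 1.3×3930×(T − 60) = 5109(T − 60)
5602.2 T = 306540 − 45134 = 261406
T ≈ 46.66 °C (positive, so assuming full melt was valid).

T_f ≈ 46.7 °C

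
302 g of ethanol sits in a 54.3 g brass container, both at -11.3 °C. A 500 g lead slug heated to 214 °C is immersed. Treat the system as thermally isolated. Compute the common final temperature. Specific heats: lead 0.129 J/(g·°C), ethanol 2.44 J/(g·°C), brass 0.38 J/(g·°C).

T_f ≈ 6.4 °C

T_f is the heat-capacity-weighted average of the initial temperatures:
T_f = (64.5*214 + 736.88*(-11.3) + 20.63*(-11.3)) / (64.5 + 736.88 + 20.63)
    = 5243.1 / 822.01 ≈ 6.38 °C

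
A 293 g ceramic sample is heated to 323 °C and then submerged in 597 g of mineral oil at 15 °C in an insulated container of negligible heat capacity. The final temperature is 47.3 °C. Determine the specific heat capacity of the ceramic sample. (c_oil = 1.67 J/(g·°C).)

c ≈ 0.399 J/(g·°C)

Net heat exchanged in the isolated system is zero:
293×c×(47.3 − 323) + 597×1.67×(47.3 − 15) = 0
-80780 c = -32203
c = -32203/-80780 ≈ 0.3986 J/(g·°C)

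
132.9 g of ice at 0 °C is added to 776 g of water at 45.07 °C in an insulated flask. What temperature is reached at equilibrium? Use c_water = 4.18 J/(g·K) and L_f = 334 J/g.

T_f ≈ 26.8 °C

Net heat exchanged in the isolated system is zero:
melt ice: 132.9·334 = 44389; meltwater 0→T: 132.9·4.18·T = 555.52 T; water cools: 776·4.18·(T − 45.07) = 3243.7(T − 45.07)
3799.2 T = 146193 − 44389 = 101804
T ≈ 26.80 °C. Since T > 0 °C, the all-ice-melts assumption holds.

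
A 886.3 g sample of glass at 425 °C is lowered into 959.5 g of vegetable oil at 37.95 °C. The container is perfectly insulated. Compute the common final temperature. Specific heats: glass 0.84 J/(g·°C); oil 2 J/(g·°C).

Heat gained plus heat lost sum to zero:
886.3*0.84*(T − 425) + 959.5*2*(T − 37.95) = 0
(744.49 + 1919) T = 744.49*425 + 1919*37.95
T ≈ 146.14 °C

T_f ≈ 146.1 °C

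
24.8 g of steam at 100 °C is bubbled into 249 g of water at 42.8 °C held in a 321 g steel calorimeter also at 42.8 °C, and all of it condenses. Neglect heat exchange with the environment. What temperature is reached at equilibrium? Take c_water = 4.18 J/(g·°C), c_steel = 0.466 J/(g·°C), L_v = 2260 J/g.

Conservation of energy gives ΣQ = 0:
latent heat released on condensation: 24.8×2260 = 56048
  condensed water 100 °C→T: 103.66(T − 100)
  original water: 1040.8(T − 42.8)
  steel cup: 321×0.466×(T − 42.8) = 149.59(T − 42.8)
1294.1 T = 56048 + 10366 + 50949 = 117364
T ≈ 90.69 °C — below 100 °C, confirming all the steam condensed.

T_f ≈ 90.7 °C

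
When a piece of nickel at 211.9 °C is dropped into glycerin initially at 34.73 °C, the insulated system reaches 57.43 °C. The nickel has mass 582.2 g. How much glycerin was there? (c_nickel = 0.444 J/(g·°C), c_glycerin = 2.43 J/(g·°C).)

|Q_nickel| = |Q_glycerin|:
582.2×0.444×(211.9 − 57.43) = m×2.43×(57.43 − 34.73)
55.16 m = 39930  ⇒  m ≈ 723.9 g

m ≈ 724 g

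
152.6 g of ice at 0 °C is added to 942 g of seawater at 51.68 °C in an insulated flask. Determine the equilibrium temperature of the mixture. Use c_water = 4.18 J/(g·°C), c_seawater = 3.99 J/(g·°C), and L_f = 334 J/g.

Net heat exchanged in the isolated system is zero:
melt ice: 152.6·334 = 50968; warm the meltwater: 637.87 T; seawater: 3758.6(T − 51.68)
4396.4 T = 194243 − 50968 = 143275
T ≈ 32.59 °C — above 0 °C, consistent with complete melting.

T_f ≈ 32.6 °C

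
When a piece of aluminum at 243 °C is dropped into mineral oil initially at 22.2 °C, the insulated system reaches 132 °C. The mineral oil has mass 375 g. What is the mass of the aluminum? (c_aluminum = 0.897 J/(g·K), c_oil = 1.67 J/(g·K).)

Heat lost by the aluminum = heat gained by the oil:
m·0.897·(243 − 132) = 375·1.67·(132 − 22.2)
99.57 m = 68762  ⇒  m ≈ 690.6 g

m ≈ 691 g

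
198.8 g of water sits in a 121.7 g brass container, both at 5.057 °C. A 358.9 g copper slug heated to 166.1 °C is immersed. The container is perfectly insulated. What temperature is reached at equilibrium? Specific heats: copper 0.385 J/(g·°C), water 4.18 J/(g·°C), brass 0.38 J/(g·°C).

T_f ≈ 27.0 °C

Conservation of energy gives ΣQ = 0:
358.9·0.385·(T − 166.1) + 198.8·4.18·(T − 5.057) + 121.7·0.38·(T − 5.057) = 0
138.18(T − 166.1) + 830.98(T − 5.057) + 46.25(T − 5.057) = 0
(138.18 + 830.98 + 46.25) T = 138.18·166.1 + 830.98·5.057 + 46.25·5.057
T ≈ 26.97 °C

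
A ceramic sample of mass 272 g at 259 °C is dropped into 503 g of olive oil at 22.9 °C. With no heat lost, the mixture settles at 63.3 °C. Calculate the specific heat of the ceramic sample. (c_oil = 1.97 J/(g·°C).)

Heat lost by the ceramic sample = heat gained by the oil:
272·c·(259 − 63.3) = 503·1.97·(63.3 − 22.9)
53230 c = 40033  ⇒  c ≈ 0.7521 J/(g·°C)

c ≈ 0.752 J/(g·°C)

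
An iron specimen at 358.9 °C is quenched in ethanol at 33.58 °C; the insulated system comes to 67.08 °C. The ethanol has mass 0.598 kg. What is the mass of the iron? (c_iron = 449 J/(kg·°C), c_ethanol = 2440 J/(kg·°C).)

m ≈ 0.373 kg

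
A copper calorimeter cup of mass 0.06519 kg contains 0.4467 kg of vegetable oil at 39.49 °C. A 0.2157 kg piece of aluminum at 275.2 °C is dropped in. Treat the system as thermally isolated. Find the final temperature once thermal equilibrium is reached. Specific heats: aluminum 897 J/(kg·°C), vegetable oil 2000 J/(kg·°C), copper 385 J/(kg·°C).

T_f ≈ 80.5 °C

Net heat exchanged in the isolated system is zero:
0.2157·897·(T − 275.2) + 0.4467·2000·(T − 39.49) + 0.06519·385·(T − 39.49) = 0
(193.48 + 893.4 + 25.1) T = 193.48·275.2 + 893.4·39.49 + 25.1·39.49
T = 89518/1112 ≈ 80.50 °C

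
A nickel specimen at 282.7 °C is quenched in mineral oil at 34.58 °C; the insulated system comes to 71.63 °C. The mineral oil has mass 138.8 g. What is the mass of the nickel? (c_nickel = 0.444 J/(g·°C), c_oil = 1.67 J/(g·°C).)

m ≈ 91.6 g

Energy conservation, ΣQ = 0:
m·0.444·(71.63 − 282.7) + 138.8·1.67·(71.63 − 34.58) = 0
-93.72 m = -8588
m = -8588/-93.72 ≈ 91.64 g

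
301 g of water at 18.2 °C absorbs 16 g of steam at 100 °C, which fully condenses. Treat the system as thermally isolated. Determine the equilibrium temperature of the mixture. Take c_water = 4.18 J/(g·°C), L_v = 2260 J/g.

T_f ≈ 49.6 °C

Taking heat into each body as positive, Σ m c ΔT = 0:
latent heat released on condensation: 16×2260 = 36160
  condensed water 100 °C→T: 66.88(T − 100)
  water warms: 301×4.18×(T − 18.2) = 1258.2(T − 18.2)
1325.1 T = 36160 + 6688 + 22899 = 65747
T ≈ 49.62 °C (< 100 °C, so full condensation is consistent).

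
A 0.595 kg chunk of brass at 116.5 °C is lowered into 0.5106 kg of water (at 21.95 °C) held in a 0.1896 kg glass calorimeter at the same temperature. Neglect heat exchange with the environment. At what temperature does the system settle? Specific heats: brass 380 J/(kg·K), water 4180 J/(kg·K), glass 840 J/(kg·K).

Conservation of energy gives ΣQ = 0:
0.595·380·(T − 116.5) + 0.5106·4180·(T − 21.95) + 0.1896·840·(T − 21.95) = 0
226.1(T − 116.5) + 2134.3(T − 21.95) + 159.26(T − 21.95) = 0
(226.1 + 2134.3 + 159.26) T = 226.1·116.5 + 2134.3·21.95 + 159.26·21.95
T ≈ 30.43 °C

T_f ≈ 30.4 °C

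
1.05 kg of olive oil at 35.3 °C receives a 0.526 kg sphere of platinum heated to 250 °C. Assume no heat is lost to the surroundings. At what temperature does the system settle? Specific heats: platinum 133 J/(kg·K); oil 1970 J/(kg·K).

T_f ≈ 42.3 °C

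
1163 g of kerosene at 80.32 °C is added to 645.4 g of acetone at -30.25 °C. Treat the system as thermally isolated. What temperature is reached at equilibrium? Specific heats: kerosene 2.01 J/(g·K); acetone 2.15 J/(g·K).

Let T be the final temperature. ΣQ_i = 0:
1163*2.01*(T − 80.32) + 645.4*2.15*(T − (-30.25)) = 0
2337.6(T − 80.32) + 1387.6(T − (-30.25)) = 0
(2337.6 + 1387.6) T = 2337.6*80.32 + 1387.6*(-30.25)
T = 145783 / 3725.2 = 39.1 °C

T_f ≈ 39.1 °C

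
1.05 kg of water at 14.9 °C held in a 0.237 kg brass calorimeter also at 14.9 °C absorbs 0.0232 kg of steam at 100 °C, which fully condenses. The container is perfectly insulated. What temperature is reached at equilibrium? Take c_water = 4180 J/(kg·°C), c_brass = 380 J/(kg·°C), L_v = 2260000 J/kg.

Heat gained plus heat lost sum to zero:
condense steam: −0.0232×2260000 = −52432
  condensate cools 100→T: 0.0232×4180×(T − 100) = 96.98(T − 100)
  original water: 4389(T − 14.9)
  brass cup: 0.237×380×(T − 14.9) = 90.06(T − 14.9)
4576 T = 52432 + 9697.6 + 66738 = 128868
T ≈ 28.16 °C — below 100 °C, confirming all the steam condensed.

T_f ≈ 28.2 °C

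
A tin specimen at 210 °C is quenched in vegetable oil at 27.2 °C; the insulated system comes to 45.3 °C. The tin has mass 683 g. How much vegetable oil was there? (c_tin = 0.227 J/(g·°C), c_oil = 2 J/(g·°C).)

Conservation of energy gives ΣQ = 0:
683·0.227·(45.3 − 210) + m·2·(45.3 − 27.2) = 0
36.2 m = 25535
m = 25535/36.2 ≈ 705.4 g

m ≈ 705 g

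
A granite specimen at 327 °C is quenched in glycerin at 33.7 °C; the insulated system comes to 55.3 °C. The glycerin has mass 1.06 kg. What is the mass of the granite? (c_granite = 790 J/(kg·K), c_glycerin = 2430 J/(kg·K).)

m ≈ 0.259 kg

Net heat exchanged in the isolated system is zero:
m·790·(55.3 − 327) + 1.06·2430·(55.3 − 33.7) = 0
-214643 m = -55637
m = -55637/-214643 ≈ 0.2592 kg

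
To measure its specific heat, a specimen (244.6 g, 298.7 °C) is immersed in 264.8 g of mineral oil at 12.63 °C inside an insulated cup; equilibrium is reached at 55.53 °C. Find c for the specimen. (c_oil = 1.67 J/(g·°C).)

Energy conservation, ΣQ = 0:
244.6×c×(55.53 − 298.7) + 264.8×1.67×(55.53 − 12.63) = 0
-59479 c = -18971
c = -18971/-59479 ≈ 0.319 J/(g·°C)

c ≈ 0.319 J/(g·°C)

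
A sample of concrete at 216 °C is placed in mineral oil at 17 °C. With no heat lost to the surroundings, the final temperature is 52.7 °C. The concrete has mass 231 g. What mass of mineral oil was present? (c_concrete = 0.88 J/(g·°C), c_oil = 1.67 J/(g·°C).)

m ≈ 557 g

Heat gained plus heat lost sum to zero:
231×0.88×(52.7 − 216) + m×1.67×(52.7 − 17) = 0
59.62 m = 33196
m = 33196/59.62 ≈ 556.8 g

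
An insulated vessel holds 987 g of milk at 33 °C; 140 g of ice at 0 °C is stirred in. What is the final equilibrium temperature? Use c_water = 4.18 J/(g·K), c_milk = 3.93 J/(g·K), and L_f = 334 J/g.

T_f ≈ 18.2 °C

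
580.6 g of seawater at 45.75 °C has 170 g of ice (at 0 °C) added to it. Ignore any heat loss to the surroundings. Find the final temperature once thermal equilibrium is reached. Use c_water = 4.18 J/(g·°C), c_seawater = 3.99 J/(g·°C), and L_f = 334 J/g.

Heat gained plus heat lost sum to zero:
latent heat to melt: 170·334 = 56780
  warm the meltwater: 710.6 T
  seawater cools: 580.6·3.99·(T − 45.75) = 2316.6(T − 45.75)
3027.2 T = 105984 − 56780 = 49204
T ≈ 16.25 °C. Since T > 0 °C, the all-ice-melts assumption holds.

T_f ≈ 16.3 °C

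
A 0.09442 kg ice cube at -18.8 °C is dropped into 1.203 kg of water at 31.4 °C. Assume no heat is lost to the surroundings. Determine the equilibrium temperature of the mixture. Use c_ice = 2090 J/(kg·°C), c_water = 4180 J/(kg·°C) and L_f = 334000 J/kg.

Net heat exchanged in the isolated system is zero:
warm ice to 0 °C: 0.09442·2090·(0 − (-18.8)) = 3710
  fusion: m_ice L_f = 0.09442·334000 = 31536
  warm the meltwater: 394.68 T
  water: 5028.5(T − 31.4)
5423.2 T = 157896 − 35246 = 122650
T ≈ 22.62 °C (positive, so assuming full melt was valid).

T_f ≈ 22.6 °C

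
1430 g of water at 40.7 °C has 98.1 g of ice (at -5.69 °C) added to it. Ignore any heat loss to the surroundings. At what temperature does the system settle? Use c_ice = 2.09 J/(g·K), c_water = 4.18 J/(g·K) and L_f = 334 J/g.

T_f ≈ 32.8 °C

Setting the total heat transfer to zero:
ice -5.69→0 °C: 98.1×2.09×5.69 = 1166.6; melt ice: 98.1×334 = 32765; meltwater 0→T: 98.1×4.18×T = 410.06 T; water cools: 1430×4.18×(T − 40.7) = 5977.4(T − 40.7)
6387.5 T = 243280 − 33932 = 209348
T ≈ 32.77 °C (positive, so assuming full melt was valid).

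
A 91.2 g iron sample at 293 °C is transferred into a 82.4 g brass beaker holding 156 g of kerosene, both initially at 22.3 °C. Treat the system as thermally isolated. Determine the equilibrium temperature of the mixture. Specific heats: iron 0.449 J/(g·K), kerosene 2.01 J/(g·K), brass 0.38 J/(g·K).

T_f ≈ 51.0 °C

T_f = Σ m_i c_i T_i / Σ m_i c_i:
T_f = (40.95*293 + 313.56*22.3 + 31.31*22.3) / (40.95 + 313.56 + 31.31)
    = 19689 / 385.82 ≈ 51.03 °C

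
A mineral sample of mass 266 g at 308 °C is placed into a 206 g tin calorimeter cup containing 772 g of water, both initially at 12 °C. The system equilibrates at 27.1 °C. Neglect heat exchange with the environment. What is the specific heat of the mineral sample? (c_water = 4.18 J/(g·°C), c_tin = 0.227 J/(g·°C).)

c ≈ 0.662 J/(g·°C)

Heat gained plus heat lost sum to zero:
266·c·(27.1 − 308) + 772·4.18·(27.1 − 12) + 206·0.227·(27.1 − 12) = 0
-74719 c = -49433
c = -49433/-74719 ≈ 0.6616 J/(g·°C)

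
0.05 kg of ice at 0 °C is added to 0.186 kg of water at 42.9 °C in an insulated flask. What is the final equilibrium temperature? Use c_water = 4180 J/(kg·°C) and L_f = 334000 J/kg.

Energy balance with sensible and latent terms:
latent heat to melt: 0.05·334000 = 16700; warm the meltwater: 209 T; water: 777.48(T − 42.9)
986.48 T = 33354 − 16700 = 16654
T ≈ 16.88 °C. Since T > 0 °C, the all-ice-melts assumption holds.

T_f ≈ 16.9 °C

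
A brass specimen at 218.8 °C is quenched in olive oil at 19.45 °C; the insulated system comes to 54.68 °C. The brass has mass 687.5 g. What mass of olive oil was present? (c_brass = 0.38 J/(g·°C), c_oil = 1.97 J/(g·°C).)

m ≈ 618 g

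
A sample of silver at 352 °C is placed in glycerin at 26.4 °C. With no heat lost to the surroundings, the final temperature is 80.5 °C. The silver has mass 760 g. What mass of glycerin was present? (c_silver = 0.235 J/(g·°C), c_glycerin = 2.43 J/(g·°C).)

m ≈ 369 g

Heat lost by the silver = heat gained by the glycerin:
760×0.235×(352 − 80.5) = m×2.43×(80.5 − 26.4)
131.46 m = 48490  ⇒  m ≈ 368.8 g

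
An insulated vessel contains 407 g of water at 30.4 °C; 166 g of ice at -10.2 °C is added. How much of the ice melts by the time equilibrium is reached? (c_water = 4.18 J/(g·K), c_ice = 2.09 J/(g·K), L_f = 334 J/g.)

Water can give up m c ΔT = 407×4.18×30.4 = 51718 J before reaching 0 °C.
Warming the ice to 0 °C takes 166×2.09×10.2 = 3538.8 J, leaving 48180 J for melting.
To melt every bit of ice: 166×334 = 55444 J.
That's not enough to melt it all — equilibrium is at 0 °C with ice remaining.
m_melted×334 = 48180  ⇒  m_melted ≈ 144.3 g.

m_melted ≈ 144 g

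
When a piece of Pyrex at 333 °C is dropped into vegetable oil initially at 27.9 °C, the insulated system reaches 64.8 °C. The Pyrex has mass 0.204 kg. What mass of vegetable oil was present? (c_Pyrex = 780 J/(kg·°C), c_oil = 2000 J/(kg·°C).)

m ≈ 0.578 kg

|Q_Pyrex| = |Q_oil|:
0.204·780·(333 − 64.8) = m·2000·(64.8 − 27.9)
73800 m = 42676  ⇒  m ≈ 0.5783 kg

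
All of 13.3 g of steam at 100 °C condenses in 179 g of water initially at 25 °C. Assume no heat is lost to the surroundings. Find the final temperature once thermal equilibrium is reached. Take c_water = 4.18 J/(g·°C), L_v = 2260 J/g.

T_f ≈ 67.6 °C

Conservation of energy gives ΣQ = 0:
steam→water at 100 °C releases m L_v = 13.3×2260 = 30058
  condensate cools 100→T: 13.3×4.18×(T − 100) = 55.59(T − 100)
  water warms: 179×4.18×(T − 25) = 748.22(T − 25)
803.81 T = 30058 + 5559.4 + 18705 = 54323
T ≈ 67.58 °C, under the boiling point, so the assumption holds.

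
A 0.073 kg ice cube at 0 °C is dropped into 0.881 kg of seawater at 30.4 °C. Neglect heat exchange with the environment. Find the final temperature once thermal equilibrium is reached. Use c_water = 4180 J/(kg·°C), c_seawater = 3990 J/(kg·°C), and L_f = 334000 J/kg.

T_f ≈ 21.6 °C

Energy balance with sensible and latent terms:
fusion: m_ice L_f = 0.073×334000 = 24382
  meltwater 0→T: 0.073×4180×T = 305.14 T
  seawater: 3515.2(T − 30.4)
3820.3 T = 106862 − 24382 = 82480
T ≈ 21.59 °C — above 0 °C, consistent with complete melting.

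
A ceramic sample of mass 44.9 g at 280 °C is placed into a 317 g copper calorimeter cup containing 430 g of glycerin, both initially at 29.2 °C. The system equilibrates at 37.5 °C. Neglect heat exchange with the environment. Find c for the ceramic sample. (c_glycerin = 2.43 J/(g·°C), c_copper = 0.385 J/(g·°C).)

c ≈ 0.89 J/(g·°C)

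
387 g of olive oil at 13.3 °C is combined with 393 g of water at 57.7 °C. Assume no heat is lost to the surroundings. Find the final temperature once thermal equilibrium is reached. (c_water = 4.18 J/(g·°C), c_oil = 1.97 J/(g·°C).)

T_f ≈ 43.6 °C

Set heat shed by the hot body equal to heat absorbed by the cold body:
393·4.18·(57.7 − T) = 387·1.97·(T − 13.3)
1642.7(57.7 − T) = 762.39(T − 13.3)
2405.1 T = 104926  ⇒  T ≈ 43.63 °C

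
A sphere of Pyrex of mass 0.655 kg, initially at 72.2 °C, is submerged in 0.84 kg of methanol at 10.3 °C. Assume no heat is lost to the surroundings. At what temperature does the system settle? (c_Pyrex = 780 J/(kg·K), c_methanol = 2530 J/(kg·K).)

T_f = Σ m_i c_i T_i / Σ m_i c_i:
T_f = (510.9*72.2 + 2125.2*10.3) / (510.9 + 2125.2)
    = 58777 / 2636.1 ≈ 22.30 °C

T_f ≈ 22.3 °C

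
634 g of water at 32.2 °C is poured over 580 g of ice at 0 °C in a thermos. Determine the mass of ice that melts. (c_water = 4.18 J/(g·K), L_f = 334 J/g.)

m_melted ≈ 255 g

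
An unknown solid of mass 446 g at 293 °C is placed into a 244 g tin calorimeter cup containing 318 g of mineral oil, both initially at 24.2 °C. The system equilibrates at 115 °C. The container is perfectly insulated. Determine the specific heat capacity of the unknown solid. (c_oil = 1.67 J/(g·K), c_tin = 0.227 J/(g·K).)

Net heat exchanged in the isolated system is zero:
446·c·(115 − 293) + 318·1.67·(115 − 24.2) + 244·0.227·(115 − 24.2) = 0
-79388 c = -53249
c = -53249/-79388 ≈ 0.6707 J/(g·K)

c ≈ 0.671 J/(g·K)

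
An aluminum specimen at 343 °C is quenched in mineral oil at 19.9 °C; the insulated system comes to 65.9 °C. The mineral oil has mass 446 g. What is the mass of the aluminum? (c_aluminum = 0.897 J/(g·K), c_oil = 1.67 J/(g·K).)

m ≈ 138 g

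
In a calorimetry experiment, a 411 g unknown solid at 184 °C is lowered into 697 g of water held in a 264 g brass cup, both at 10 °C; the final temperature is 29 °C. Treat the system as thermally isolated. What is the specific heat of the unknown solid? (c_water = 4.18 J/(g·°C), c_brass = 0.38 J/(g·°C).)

Net heat exchanged in the isolated system is zero:
411·c·(29 − 184) + 697·4.18·(29 − 10) + 264·0.38·(29 − 10) = 0
-63705 c = -57262
c = -57262/-63705 ≈ 0.8989 J/(g·°C)

c ≈ 0.899 J/(g·°C)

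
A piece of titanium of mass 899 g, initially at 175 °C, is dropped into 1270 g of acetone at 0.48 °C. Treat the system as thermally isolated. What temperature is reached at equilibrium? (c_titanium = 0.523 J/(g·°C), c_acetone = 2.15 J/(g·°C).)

T_f ≈ 26.1 °C

T_f is the heat-capacity-weighted average of the initial temperatures:
T_f = (470.18*175 + 2730.5*0.48) / (470.18 + 2730.5)
    = 83592 / 3200.7 ≈ 26.12 °C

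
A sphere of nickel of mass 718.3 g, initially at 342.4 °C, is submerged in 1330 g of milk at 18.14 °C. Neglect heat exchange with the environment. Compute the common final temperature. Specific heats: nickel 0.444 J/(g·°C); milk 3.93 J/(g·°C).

Taking heat into each body as positive, Σ m c ΔT = 0:
718.3·0.444·(T − 342.4) + 1330·3.93·(T − 18.14) = 0
318.93(T − 342.4) + 5226.9(T − 18.14) = 0
(318.93 + 5226.9) T = 318.93·342.4 + 5226.9·18.14
T ≈ 36.79 °C

T_f ≈ 36.8 °C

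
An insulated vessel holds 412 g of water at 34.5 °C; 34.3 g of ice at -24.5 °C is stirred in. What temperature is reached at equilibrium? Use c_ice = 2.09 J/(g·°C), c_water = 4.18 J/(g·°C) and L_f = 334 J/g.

Taking heat into each body as positive, Σ m c ΔT = 0:
ice -24.5→0 °C: 34.3×2.09×24.5 = 1756.3
  fusion: m_ice L_f = 34.3×334 = 11456
  warm the meltwater: 143.37 T
  water: 1722.2(T − 34.5)
1865.5 T = 59415 − 13213 = 46202
T ≈ 24.77 °C (positive, so assuming full melt was valid).

T_f ≈ 24.8 °C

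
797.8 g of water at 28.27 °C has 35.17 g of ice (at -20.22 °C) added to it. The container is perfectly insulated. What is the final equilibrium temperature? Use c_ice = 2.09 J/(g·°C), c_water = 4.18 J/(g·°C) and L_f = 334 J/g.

T_f ≈ 23.3 °C

Sum of m c ΔT and latent-heat terms is zero:
ice -20.22→0 °C: 35.17·2.09·20.22 = 1486.3
  fusion: m_ice L_f = 35.17·334 = 11747
  meltwater 0→T: 35.17·4.18·T = 147.01 T
  water cools: 797.8·4.18·(T − 28.27) = 3334.8(T − 28.27)
3481.8 T = 94275 − 13233 = 81042
T ≈ 23.28 °C. Since T > 0 °C, the all-ice-melts assumption holds.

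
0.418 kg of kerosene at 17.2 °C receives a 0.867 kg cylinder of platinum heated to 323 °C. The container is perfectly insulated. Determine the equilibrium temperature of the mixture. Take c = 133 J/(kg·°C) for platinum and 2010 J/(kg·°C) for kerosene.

T_f = Σ m_i c_i T_i / Σ m_i c_i:
T_f = (115.31*323 + 840.18*17.2) / (115.31 + 840.18)
    = 51697 / 955.49 ≈ 54.10 °C

T_f ≈ 54.1 °C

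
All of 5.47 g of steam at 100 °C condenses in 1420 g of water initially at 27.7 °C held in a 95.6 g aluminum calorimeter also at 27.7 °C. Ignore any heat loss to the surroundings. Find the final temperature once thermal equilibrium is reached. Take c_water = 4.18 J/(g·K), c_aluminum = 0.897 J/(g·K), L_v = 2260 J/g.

Sum of m c ΔT and latent-heat terms is zero:
steam→water at 100 °C releases m L_v = 5.47×2260 = 12362
  condensate cools 100→T: 5.47×4.18×(T − 100) = 22.86(T − 100)
  original water: 5935.6(T − 27.7)
  aluminum cup: 95.6×0.897×(T − 27.7) = 85.75(T − 27.7)
6044.2 T = 12362 + 2286.5 + 166791 = 181440
T ≈ 30.02 °C, under the boiling point, so the assumption holds.

T_f ≈ 30.0 °C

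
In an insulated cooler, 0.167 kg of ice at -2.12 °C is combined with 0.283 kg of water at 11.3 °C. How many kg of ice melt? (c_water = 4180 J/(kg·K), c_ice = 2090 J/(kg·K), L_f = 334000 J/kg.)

m_melted ≈ 0.0378 kg

Heat available from the water dropping to 0 °C: 0.283×4180×11.3 = 13367 J.
Of that, 0.167×2090×2.12 = 739.94 J goes to bring the ice to 0 °C, leaving 12627 J.
To melt every bit of ice: 0.167×334000 = 55778 J.
12627 J < 55778 J, so only part of the ice melts and the system sits at 0 °C.
m_melted×334000 = 12627  ⇒  m_melted ≈ 0.03781 kg.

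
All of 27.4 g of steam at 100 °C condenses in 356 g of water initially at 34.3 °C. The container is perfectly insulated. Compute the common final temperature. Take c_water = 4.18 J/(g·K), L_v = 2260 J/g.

T_f ≈ 77.6 °C

Sum of m c ΔT and latent-heat terms is zero:
condense steam: −27.4·2260 = −61924; condensed water 100 °C→T: 114.53(T − 100); original water: 1488.1(T − 34.3)
1602.6 T = 61924 + 11453 + 51041 = 124418
T ≈ 77.63 °C (< 100 °C, so full condensation is consistent).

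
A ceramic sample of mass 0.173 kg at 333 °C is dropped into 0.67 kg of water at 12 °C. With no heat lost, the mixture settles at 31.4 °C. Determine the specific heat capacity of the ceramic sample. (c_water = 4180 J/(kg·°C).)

Heat lost by the ceramic sample = heat gained by the water:
0.173·c·(333 − 31.4) = 0.67·4180·(31.4 − 12)
52.18 c = 54332  ⇒  c ≈ 1041 J/(kg·°C)

c ≈ 1040 J/(kg·°C)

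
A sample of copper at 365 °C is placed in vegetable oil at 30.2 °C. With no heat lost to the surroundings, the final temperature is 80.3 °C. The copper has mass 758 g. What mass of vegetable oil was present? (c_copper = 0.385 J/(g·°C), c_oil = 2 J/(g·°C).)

Net heat exchanged in the isolated system is zero:
758×0.385×(80.3 − 365) + m×2×(80.3 − 30.2) = 0
100.2 m = 83084
m = 83084/100.2 ≈ 829.2 g

m ≈ 829 g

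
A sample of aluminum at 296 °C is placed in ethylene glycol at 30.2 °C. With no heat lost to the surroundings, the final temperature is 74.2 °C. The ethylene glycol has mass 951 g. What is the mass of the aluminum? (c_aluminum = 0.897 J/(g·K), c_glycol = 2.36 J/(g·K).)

m ≈ 496 g

|Q_aluminum| = |Q_glycol|:
m×0.897×(296 − 74.2) = 951×2.36×(74.2 − 30.2)
198.95 m = 98752  ⇒  m ≈ 496.4 g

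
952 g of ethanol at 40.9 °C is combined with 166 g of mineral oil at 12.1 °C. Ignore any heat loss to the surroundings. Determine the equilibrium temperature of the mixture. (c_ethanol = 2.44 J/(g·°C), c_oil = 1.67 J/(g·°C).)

T_f ≈ 37.8 °C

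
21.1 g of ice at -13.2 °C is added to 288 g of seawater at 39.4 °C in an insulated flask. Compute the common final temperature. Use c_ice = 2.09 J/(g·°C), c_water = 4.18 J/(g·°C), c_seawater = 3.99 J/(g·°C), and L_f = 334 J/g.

Conservation of energy gives ΣQ = 0:
ice -13.2→0 °C: 21.1×2.09×13.2 = 582.11; fusion: m_ice L_f = 21.1×334 = 7047.4; meltwater 0→T: 21.1×4.18×T = 88.2 T; seawater cools: 288×3.99×(T − 39.4) = 1149.1(T − 39.4)
1237.3 T = 45275 − 7629.5 = 37646
T ≈ 30.43 °C. Since T > 0 °C, the all-ice-melts assumption holds.

T_f ≈ 30.4 °C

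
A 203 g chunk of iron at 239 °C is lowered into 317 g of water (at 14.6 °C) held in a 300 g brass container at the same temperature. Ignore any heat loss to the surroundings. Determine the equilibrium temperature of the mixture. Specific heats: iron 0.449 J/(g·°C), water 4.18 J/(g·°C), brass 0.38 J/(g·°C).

Setting the total heat transfer to zero:
203·0.449·(T − 239) + 317·4.18·(T − 14.6) + 300·0.38·(T − 14.6) = 0
1530.2 T = 42794
T ≈ 27.97 °C

T_f ≈ 28.0 °C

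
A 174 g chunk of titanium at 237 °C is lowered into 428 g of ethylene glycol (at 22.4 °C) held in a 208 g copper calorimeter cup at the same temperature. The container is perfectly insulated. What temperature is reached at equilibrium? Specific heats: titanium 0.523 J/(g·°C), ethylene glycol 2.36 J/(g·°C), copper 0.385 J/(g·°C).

T_f ≈ 38.9 °C

Let T be the final temperature. ΣQ_i = 0:
174*0.523*(T − 237) + 428*2.36*(T − 22.4) + 208*0.385*(T − 22.4) = 0
1181.2 T = 45987
T = 45987/1181.2 ≈ 38.93 °C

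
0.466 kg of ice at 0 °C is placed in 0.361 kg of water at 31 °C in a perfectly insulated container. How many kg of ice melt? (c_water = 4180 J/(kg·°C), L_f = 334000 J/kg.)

m_melted ≈ 0.14 kg

Heat available from the water dropping to 0 °C: 0.361×4180×31 = 46778 J.
Melting all 0.466 kg of ice would need 0.466×334000 = 155644 J.
Since 46778 < 155644 J, not all the ice melts; equilibrium is at 0 °C.
Mass melted = 46778/334000 ≈ 0.1401 kg.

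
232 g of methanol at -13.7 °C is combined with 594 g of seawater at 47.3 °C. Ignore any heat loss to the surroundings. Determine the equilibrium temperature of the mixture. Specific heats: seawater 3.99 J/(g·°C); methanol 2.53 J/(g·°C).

T_f = Σ m_i c_i T_i / Σ m_i c_i:
T_f = (2370.1·47.3 + 586.96·(-13.7)) / (2370.1 + 586.96)
    = 104062 / 2957 ≈ 35.19 °C

T_f ≈ 35.2 °C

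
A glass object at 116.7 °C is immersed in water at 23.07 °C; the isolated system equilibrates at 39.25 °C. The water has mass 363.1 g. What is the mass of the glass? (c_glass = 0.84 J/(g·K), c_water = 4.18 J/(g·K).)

m ≈ 377 g

|Q_glass| = |Q_water|:
m×0.84×(116.7 − 39.25) = 363.1×4.18×(39.25 − 23.07)
65.06 m = 24557  ⇒  m ≈ 377.5 g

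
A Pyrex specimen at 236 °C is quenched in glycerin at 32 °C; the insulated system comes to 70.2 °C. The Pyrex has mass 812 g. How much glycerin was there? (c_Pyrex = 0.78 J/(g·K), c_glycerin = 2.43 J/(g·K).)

m ≈ 1130 g

Let T be the final temperature. ΣQ_i = 0:
812×0.78×(70.2 − 236) + m×2.43×(70.2 − 32) = 0
92.83 m = 105011
m = 105011/92.83 ≈ 1131 g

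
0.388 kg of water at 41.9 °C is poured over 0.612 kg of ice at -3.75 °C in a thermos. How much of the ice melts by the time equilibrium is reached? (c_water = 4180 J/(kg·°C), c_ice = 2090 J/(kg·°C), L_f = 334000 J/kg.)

Water can give up m c ΔT = 0.388·4180·41.9 = 67955 J before reaching 0 °C.
Of that, 0.612·2090·3.75 = 4796.5 J goes to bring the ice to 0 °C, leaving 63159 J.
Fully melting the ice requires m_ice L_f = 0.612·334000 = 204408 J.
That's not enough to melt it all — equilibrium is at 0 °C with ice remaining.
m_melt = 63159 / L_f = 0.1891 kg.

m_melted ≈ 0.189 kg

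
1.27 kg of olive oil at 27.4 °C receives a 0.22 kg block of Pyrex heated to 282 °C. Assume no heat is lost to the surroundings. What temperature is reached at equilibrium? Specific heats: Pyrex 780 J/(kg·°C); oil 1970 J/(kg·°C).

T_f ≈ 43.7 °C

T_f = Σ m_i c_i T_i / Σ m_i c_i:
T_f = (171.6*282 + 2501.9*27.4) / (171.6 + 2501.9)
    = 116943 / 2673.5 ≈ 43.74 °C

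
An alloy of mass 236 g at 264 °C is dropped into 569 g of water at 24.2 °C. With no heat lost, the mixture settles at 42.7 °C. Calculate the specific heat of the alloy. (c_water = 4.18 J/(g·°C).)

c ≈ 0.842 J/(g·°C)

m_s c (T_s − T_f) = m_water c_water (T_f − T_0):
236×c×(264 − 42.7) = 569×4.18×(42.7 − 24.2)
52227 c = 44001  ⇒  c ≈ 0.8425 J/(g·°C)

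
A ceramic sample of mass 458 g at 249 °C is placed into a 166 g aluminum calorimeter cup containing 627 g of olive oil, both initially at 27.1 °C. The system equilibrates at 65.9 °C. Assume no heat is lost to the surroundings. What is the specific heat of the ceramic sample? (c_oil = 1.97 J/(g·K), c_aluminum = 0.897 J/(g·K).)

c ≈ 0.64 J/(g·K)

Setting the total heat transfer to zero:
458×c×(65.9 − 249) + 627×1.97×(65.9 − 27.1) + 166×0.897×(65.9 − 27.1) = 0
-83860 c = -53703
c = -53703/-83860 ≈ 0.6404 J/(g·K)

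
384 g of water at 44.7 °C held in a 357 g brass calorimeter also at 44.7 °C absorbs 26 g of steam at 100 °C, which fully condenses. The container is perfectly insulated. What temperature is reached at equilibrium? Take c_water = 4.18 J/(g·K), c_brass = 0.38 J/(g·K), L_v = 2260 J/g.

T_f ≈ 79.7 °C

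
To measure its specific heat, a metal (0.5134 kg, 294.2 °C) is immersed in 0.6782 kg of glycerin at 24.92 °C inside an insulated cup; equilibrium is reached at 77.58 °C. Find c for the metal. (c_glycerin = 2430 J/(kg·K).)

c ≈ 780 J/(kg·K)

Setting the total heat transfer to zero:
0.5134×c×(77.58 − 294.2) + 0.6782×2430×(77.58 − 24.92) = 0
-111.21 c = -86785
c = -86785/-111.21 ≈ 780.4 J/(kg·K)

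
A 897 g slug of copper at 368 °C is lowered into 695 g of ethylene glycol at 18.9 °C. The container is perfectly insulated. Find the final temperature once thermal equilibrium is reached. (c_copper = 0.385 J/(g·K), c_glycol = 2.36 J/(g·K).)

Conservation of energy gives ΣQ = 0:
897*0.385*(T − 368) + 695*2.36*(T − 18.9) = 0
345.35(T − 368) + 1640.2(T − 18.9) = 0
1985.5 T = 158087
T = 158087/1985.5 ≈ 79.62 °C

T_f ≈ 79.6 °C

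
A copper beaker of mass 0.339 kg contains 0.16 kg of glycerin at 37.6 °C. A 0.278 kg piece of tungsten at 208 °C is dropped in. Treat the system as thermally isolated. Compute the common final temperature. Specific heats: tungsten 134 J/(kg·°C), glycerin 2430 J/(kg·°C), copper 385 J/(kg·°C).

T_f ≈ 49.0 °C

T_f = Σ m_i c_i T_i / Σ m_i c_i:
T_f = (37.25·208 + 388.8·37.6 + 130.52·37.6) / (37.25 + 388.8 + 130.52)
    = 27275 / 556.57 ≈ 49.01 °C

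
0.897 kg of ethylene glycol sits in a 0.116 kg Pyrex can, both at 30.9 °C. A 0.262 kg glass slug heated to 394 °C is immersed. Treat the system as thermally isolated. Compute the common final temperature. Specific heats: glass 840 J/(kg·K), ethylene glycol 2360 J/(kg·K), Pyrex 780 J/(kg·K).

T_f ≈ 63.8 °C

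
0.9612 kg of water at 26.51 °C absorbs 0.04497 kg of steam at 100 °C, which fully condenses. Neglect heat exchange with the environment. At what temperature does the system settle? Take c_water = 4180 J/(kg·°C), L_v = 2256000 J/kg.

T_f ≈ 53.9 °C

Energy conservation, ΣQ = 0:
steam→water at 100 °C releases m L_v = 0.04497×2256000 = 101452
  condensed water 100 °C→T: 187.97(T − 100)
  original water: 4017.8(T − 26.51)
4205.8 T = 101452 + 18797 + 106512 = 226762
T ≈ 53.92 °C, under the boiling point, so the assumption holds.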